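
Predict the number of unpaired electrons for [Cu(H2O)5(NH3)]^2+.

Summing ligand charges against the +2 overall charge gives an oxidation state of +2 for copper.
Group 11 minus oxidation state 2 gives a d⁹ configuration.
In an octahedral field the d⁹ configuration is t₂g⁶e_g³ (only one arrangement possible), giving 1 unpaired electron.

1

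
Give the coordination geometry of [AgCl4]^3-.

tetrahedral

Each chloride is −1; balancing the −3 overall charge requires Ag(I).
Silver is a group-11 element; Ag(I) is therefore d¹⁰.
With 4 monodentate ligands the coordination number is 4.
A d¹⁰ ion has no crystal-field stabilisation preference between square planar and tetrahedral, so four ligands adopt the sterically favoured tetrahedral geometry.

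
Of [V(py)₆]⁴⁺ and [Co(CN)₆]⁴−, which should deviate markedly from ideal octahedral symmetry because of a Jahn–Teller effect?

[V(py)₆]⁴⁺: Summing ligand charges against the +4 overall charge gives an oxidation state of +4 for vanadium. V sits in group 5, so the d-electron count is 5 − 4 = 1. The d¹ configuration leaves the e_g set evenly filled (or empty) — no strong Jahn–Teller driving force.
[Co(CN)₆]⁴−: Summing ligand charges against the −4 overall charge gives an oxidation state of +2 for cobalt. Cobalt is a group-9 element; Co(II) is therefore d⁷. Cyanide is a strong-field ligand (high in the spectrochemical series) for a first-row metal, so the complex is low-spin. The t₂g⁶e_g¹ (low-spin) configuration has an unevenly filled e_g set; the Jahn–Teller theorem predicts a tetragonal distortion (typically axial elongation) to lift the degeneracy.

[Co(CN)₆]⁴−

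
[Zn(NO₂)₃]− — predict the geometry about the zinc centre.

Ligand charges: each nitro (N-bound nitrite) is −1. With an overall charge of −1 the zinc centre must be in the +2 oxidation state.
Zinc is a group-12 element; Zn(II) is therefore d¹⁰.
Coordination number: 3.
Three ligands around a d¹⁰ centre minimise repulsion in a trigonal-planar arrangement.

trigonal planar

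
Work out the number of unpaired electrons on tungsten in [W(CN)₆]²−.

2 unpaired electrons

Summing ligand charges against the −2 overall charge gives an oxidation state of +4 for tungsten.
W sits in group 6, so the d-electron count is 6 − 4 = 2.
In an octahedral field the d² configuration is t₂g²e_g⁰ (only one arrangement possible), giving 2 unpaired electrons.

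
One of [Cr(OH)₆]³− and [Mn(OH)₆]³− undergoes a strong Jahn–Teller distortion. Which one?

[Mn(OH)₆]³−

[Cr(OH)₆]³−: Ligand charges: each hydroxide is −1. With an overall charge of −3 the chromium centre must be in the +3 oxidation state. Group 6 minus oxidation state 3 gives a d³ configuration. The d³ configuration leaves the e_g set evenly filled (or empty) — no strong Jahn–Teller driving force.
[Mn(OH)₆]³−: Ligand charges: each hydroxide is −1. With an overall charge of −3 the manganese centre must be in the +3 oxidation state. Manganese is a group-7 element; Mn(III) is therefore d⁴. Hydroxide is a weak-field ligand for a first-row metal, so the complex is high-spin. The t₂g³e_g¹ (high-spin) configuration has an unevenly filled e_g set; the Jahn–Teller theorem predicts a tetragonal distortion (typically axial elongation) to lift the degeneracy.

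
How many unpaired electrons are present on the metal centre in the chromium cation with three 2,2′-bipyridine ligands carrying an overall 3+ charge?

Summing ligand charges against the +3 overall charge gives an oxidation state of +3 for chromium.
Cr sits in group 6, so the d-electron count is 6 − 3 = 3.
Counting donor atoms: 3×2,2′-bipyridine (bidentate) → 6 donors. Coordination number = 6.
In an octahedral field the d³ configuration is t₂g³e_g⁰ (only one arrangement possible), giving 3 unpaired electrons.

3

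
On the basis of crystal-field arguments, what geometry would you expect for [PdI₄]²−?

square planar

Ligand charges: each iodide is −1. With an overall charge of −2 the palladium centre must be in the +2 oxidation state.
Group 10 minus oxidation state 2 gives a d⁸ configuration.
With 4 monodentate ligands the coordination number is 4.
A 4d d⁸ ion has a large crystal-field splitting; square planar leaves the high-energy d_{x²−y²} orbital empty and maximises CFSE.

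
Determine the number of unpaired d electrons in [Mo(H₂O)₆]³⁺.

3

Summing ligand charges against the +3 overall charge gives an oxidation state of +3 for molybdenum.
Mo sits in group 6, so the d-electron count is 6 − 3 = 3.
In an octahedral field the d³ configuration is t₂g³e_g⁰ (only one arrangement possible), giving 3 unpaired electrons.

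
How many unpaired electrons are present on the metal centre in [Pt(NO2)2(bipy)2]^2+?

Ligand charges: each nitro (N-bound nitrite) is −1; 2,2′-bipyridine is neutral. With an overall charge of +2 the platinum centre must be in the +4 oxidation state.
Pt sits in group 10, so the d-electron count is 10 − 4 = 6.
Counting donor atoms: 2×nitro (N-bound nitrite) (monodentate) → 2 donors; 2×2,2′-bipyridine (bidentate) → 4 donors. Coordination number = 6.
The spin state decides the count: a 5d ion has a large Δₒ and is invariably low-spin.
An octahedral low-spin d⁶ ion is t₂g⁶e_g⁰, giving 0 unpaired electrons.

0 unpaired electrons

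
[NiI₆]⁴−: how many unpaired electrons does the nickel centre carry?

Ligand charges: each iodide is −1. With an overall charge of −4 the nickel centre must be in the +2 oxidation state.
Group 10 minus oxidation state 2 gives a d⁸ configuration.
In an octahedral field the d⁸ configuration is t₂g⁶e_g² (only one arrangement possible), giving 2 unpaired electrons.

2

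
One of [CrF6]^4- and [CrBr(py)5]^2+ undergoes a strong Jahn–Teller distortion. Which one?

[CrF6]^4-

[CrF6]^4-: Summing ligand charges against the −4 overall charge gives an oxidation state of +2 for chromium. Cr sits in group 6, so the d-electron count is 6 − 2 = 4. Fluoride is a weak-field ligand for a first-row metal, so the complex is high-spin. The t₂g³e_g¹ (high-spin) configuration has an unevenly filled e_g set; the Jahn–Teller theorem predicts a tetragonal distortion (typically axial elongation) to lift the degeneracy.
[CrBr(py)5]^2+: Each bromide is −1; pyridine is neutral; balancing the +2 overall charge requires Cr(III). Cr sits in group 6, so the d-electron count is 6 − 3 = 3. The d³ configuration leaves the e_g set evenly filled (or empty) — no strong Jahn–Teller driving force.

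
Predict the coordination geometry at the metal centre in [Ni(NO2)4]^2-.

Each nitro (N-bound nitrite) is −1; balancing the −2 overall charge requires Ni(II).
Nickel is a group-10 element; Ni(II) is therefore d⁸.
With 4 monodentate ligands the coordination number is 4.
Nitro (N-bound nitrite) is a strong-field ligand (high in the spectrochemical series).
A 3d d⁸ ion with strong-field ligands gains enough CFSE to favour square planar over tetrahedral.

square planar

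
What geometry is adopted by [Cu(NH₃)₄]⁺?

tetrahedral

Summing ligand charges against the +1 overall charge gives an oxidation state of +1 for copper.
Group 11 minus oxidation state 1 gives a d¹⁰ configuration.
With 4 monodentate ligands the coordination number is 4.
A d¹⁰ ion has no crystal-field stabilisation preference between square planar and tetrahedral, so four ligands adopt the sterically favoured tetrahedral geometry.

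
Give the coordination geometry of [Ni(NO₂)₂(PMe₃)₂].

square planar

Each nitro (N-bound nitrite) is −1; trimethylphosphine is neutral; balancing the 0 overall charge requires Ni(II).
Ni sits in group 10, so the d-electron count is 10 − 2 = 8.
With 4 monodentate ligands the coordination number is 4.
Nitro (N-bound nitrite) and trimethylphosphine are strong-field ligands (high in the spectrochemical series).
A 3d d⁸ ion with strong-field ligands gains enough CFSE to favour square planar over tetrahedral.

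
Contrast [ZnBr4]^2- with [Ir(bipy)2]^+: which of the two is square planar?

[Ir(bipy)2]^+

For [ZnBr4]^2-: Each bromide is −1; balancing the −2 overall charge requires Zn(II). Zinc is a group-12 element; Zn(II) is therefore d¹⁰. A d¹⁰ ion has no crystal-field stabilisation preference between square planar and tetrahedral, so four ligands adopt the sterically favoured tetrahedral geometry. → tetrahedral.
For [Ir(bipy)2]^+: 2,2′-bipyridine is neutral; balancing the +1 overall charge requires Ir(I). Iridium is a group-9 element; Ir(I) is therefore d⁸. A 5d d⁸ ion has a large crystal-field splitting; square planar leaves the high-energy d_{x²−y²} orbital empty and maximises CFSE. → square planar.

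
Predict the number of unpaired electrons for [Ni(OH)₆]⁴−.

Ligand charges: each hydroxide is −1. With an overall charge of −4 the nickel centre must be in the +2 oxidation state.
Ni sits in group 10, so the d-electron count is 10 − 2 = 8.
In an octahedral field the d⁸ configuration is t₂g⁶e_g² (only one arrangement possible), giving 2 unpaired electrons.

2 unpaired electrons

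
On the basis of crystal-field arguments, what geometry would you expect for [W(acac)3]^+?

Summing ligand charges against the +1 overall charge gives an oxidation state of +4 for tungsten.
Group 6 minus oxidation state 4 gives a d² configuration.
Counting donor atoms: 3×acetylacetonate (bidentate) → 6 donors. Coordination number = 6.
Six donors around a single metal centre give an octahedral coordination sphere.

octahedral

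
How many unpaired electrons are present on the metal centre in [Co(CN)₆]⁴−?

1

Ligand charges: each cyanide is −1. With an overall charge of −4 the cobalt centre must be in the +2 oxidation state.
Co sits in group 9, so the d-electron count is 9 − 2 = 7.
The spin state decides the count: Cyanide is a strong-field ligand (high in the spectrochemical series) for a first-row metal, so the complex is low-spin.
An octahedral low-spin d⁷ ion is t₂g⁶e_g¹, giving 1 unpaired electron.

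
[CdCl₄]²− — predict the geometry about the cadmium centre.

Summing ligand charges against the −2 overall charge gives an oxidation state of +2 for cadmium.
Cd sits in group 12, so the d-electron count is 12 − 2 = 10.
Coordination number: 4.
A d¹⁰ ion has no crystal-field stabilisation preference between square planar and tetrahedral, so four ligands adopt the sterically favoured tetrahedral geometry.

tetrahedral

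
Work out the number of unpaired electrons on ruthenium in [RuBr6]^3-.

1

Summing ligand charges against the −3 overall charge gives an oxidation state of +3 for ruthenium.
Ru sits in group 8, so the d-electron count is 8 − 3 = 5.
The spin state decides the count: a 4d ion has a large Δₒ and is invariably low-spin.
An octahedral low-spin d⁵ ion is t₂g⁵e_g⁰, giving 1 unpaired electron.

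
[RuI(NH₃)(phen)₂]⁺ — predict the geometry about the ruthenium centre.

octahedral

Each iodide is −1; ammonia is neutral; 1,10-phenanthroline is neutral; balancing the +1 overall charge requires Ru(II).
Group 8 minus oxidation state 2 gives a d⁶ configuration.
Counting donor atoms: 1×iodide (monodentate) → 1 donor; 1×ammonia (monodentate) → 1 donor; 2×1,10-phenanthroline (bidentate) → 4 donors. Coordination number = 6.
Six donors around a single metal centre give an octahedral coordination sphere.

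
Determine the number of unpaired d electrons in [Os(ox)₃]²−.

Each oxalate is −2; balancing the −2 overall charge requires Os(IV).
Group 8 minus oxidation state 4 gives a d⁴ configuration.
Counting donor atoms: 3×oxalate (bidentate) → 6 donors. Coordination number = 6.
The spin state decides the count: a 5d ion has a large Δₒ and is invariably low-spin.
An octahedral low-spin d⁴ ion is t₂g⁴e_g⁰, giving 2 unpaired electrons.

2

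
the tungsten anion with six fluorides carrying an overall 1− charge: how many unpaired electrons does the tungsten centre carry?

Summing ligand charges against the −1 overall charge gives an oxidation state of +5 for tungsten.
W sits in group 6, so the d-electron count is 6 − 5 = 1.
In an octahedral field the d¹ configuration is t₂g¹e_g⁰ (only one arrangement possible), giving 1 unpaired electron.

1 unpaired electron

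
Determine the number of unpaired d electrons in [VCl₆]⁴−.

3

Ligand charges: each chloride is −1. With an overall charge of −4 the vanadium centre must be in the +2 oxidation state.
Vanadium is a group-5 element; V(II) is therefore d³.
In an octahedral field the d³ configuration is t₂g³e_g⁰ (only one arrangement possible), giving 3 unpaired electrons.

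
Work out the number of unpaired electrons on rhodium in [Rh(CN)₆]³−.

Each cyanide is −1; balancing the −3 overall charge requires Rh(III).
Group 9 minus oxidation state 3 gives a d⁶ configuration.
The spin state decides the count: a 4d ion has a large Δₒ and is invariably low-spin.
An octahedral low-spin d⁶ ion is t₂g⁶e_g⁰, giving 0 unpaired electrons.

0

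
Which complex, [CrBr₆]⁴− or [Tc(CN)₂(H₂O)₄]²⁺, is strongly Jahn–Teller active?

[CrBr₆]⁴−: Each bromide is −1; balancing the −4 overall charge requires Cr(II). Cr sits in group 6, so the d-electron count is 6 − 2 = 4. Bromide is a weak-field ligand for a first-row metal, so the complex is high-spin. The t₂g³e_g¹ (high-spin) configuration has an unevenly filled e_g set; the Jahn–Teller theorem predicts a tetragonal distortion (typically axial elongation) to lift the degeneracy.
[Tc(CN)₂(H₂O)₄]²⁺: Each cyanide is −1; water is neutral; balancing the +2 overall charge requires Tc(IV). Technetium is a group-7 element; Tc(IV) is therefore d³. The d³ configuration leaves the e_g set evenly filled (or empty) — no strong Jahn–Teller driving force.

[CrBr₆]⁴−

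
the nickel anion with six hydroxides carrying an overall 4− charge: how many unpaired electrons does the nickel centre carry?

2 unpaired electrons

Summing ligand charges against the −4 overall charge gives an oxidation state of +2 for nickel.
Nickel is a group-10 element; Ni(II) is therefore d⁸.
In an octahedral field the d⁸ configuration is t₂g⁶e_g² (only one arrangement possible), giving 2 unpaired electrons.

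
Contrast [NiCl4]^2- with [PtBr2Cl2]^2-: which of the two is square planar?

[PtBr2Cl2]^2-

For [NiCl4]^2-: Each chloride is −1; balancing the −2 overall charge requires Ni(II). Nickel is a group-10 element; Ni(II) is therefore d⁸. Chloride is a weak-field ligand. With weak-field ligands the CFSE gain from square planar is small, so a 3d d⁸ ion takes the sterically preferred tetrahedral geometry. → tetrahedral.
For [PtBr2Cl2]^2-: Summing ligand charges against the −2 overall charge gives an oxidation state of +2 for platinum. Platinum is a group-10 element; Pt(II) is therefore d⁸. A 5d d⁸ ion has a large crystal-field splitting; square planar leaves the high-energy d_{x²−y²} orbital empty and maximises CFSE. → square planar.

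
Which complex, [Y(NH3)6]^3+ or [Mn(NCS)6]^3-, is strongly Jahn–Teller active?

[Y(NH3)6]^3+: Ammonia is neutral; balancing the +3 overall charge requires Y(III). Y sits in group 3, so the d-electron count is 3 − 3 = 0. The d⁰ configuration leaves the e_g set evenly filled (or empty) — no strong Jahn–Teller driving force.
[Mn(NCS)6]^3-: Each isothiocyanate is −1; balancing the −3 overall charge requires Mn(III). Manganese is a group-7 element; Mn(III) is therefore d⁴. Isothiocyanate is a weak-field ligand for a first-row metal, so the complex is high-spin. The t₂g³e_g¹ (high-spin) configuration has an unevenly filled e_g set; the Jahn–Teller theorem predicts a tetragonal distortion (typically axial elongation) to lift the degeneracy.

[Mn(NCS)6]^3-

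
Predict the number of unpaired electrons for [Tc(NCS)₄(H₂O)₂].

3

Summing ligand charges against the 0 overall charge gives an oxidation state of +4 for technetium.
Group 7 minus oxidation state 4 gives a d³ configuration.
In an octahedral field the d³ configuration is t₂g³e_g⁰ (only one arrangement possible), giving 3 unpaired electrons.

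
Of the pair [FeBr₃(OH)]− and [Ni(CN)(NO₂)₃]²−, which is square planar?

For [FeBr₃(OH)]−: Summing ligand charges against the −1 overall charge gives an oxidation state of +3 for iron. Fe sits in group 8, so the d-electron count is 8 − 3 = 5. A high-spin d⁵ ion has zero CFSE in either geometry, so four ligands adopt the sterically favoured tetrahedral geometry. → tetrahedral.
For [Ni(CN)(NO₂)₃]²−: Summing ligand charges against the −2 overall charge gives an oxidation state of +2 for nickel. Nickel is a group-10 element; Ni(II) is therefore d⁸. Cyanide and nitro (N-bound nitrite) are strong-field ligands (high in the spectrochemical series). A 3d d⁸ ion with strong-field ligands gains enough CFSE to favour square planar over tetrahedral. → square planar.

[Ni(CN)(NO₂)₃]²−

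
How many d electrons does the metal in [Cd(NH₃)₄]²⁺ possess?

d10

Summing ligand charges against the +2 overall charge gives an oxidation state of +2 for cadmium.
Group 12 minus oxidation state 2 gives a d¹⁰ configuration.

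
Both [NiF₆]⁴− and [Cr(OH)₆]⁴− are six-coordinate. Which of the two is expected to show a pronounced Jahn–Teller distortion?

[NiF₆]⁴−: Each fluoride is −1; balancing the −4 overall charge requires Ni(II). Nickel is a group-10 element; Ni(II) is therefore d⁸. The d⁸ configuration leaves the e_g set evenly filled (or empty) — no strong Jahn–Teller driving force.
[Cr(OH)₆]⁴−: Summing ligand charges against the −4 overall charge gives an oxidation state of +2 for chromium. Cr sits in group 6, so the d-electron count is 6 − 2 = 4. Hydroxide is a weak-field ligand for a first-row metal, so the complex is high-spin. The t₂g³e_g¹ (high-spin) configuration has an unevenly filled e_g set; the Jahn–Teller theorem predicts a tetragonal distortion (typically axial elongation) to lift the degeneracy.

[Cr(OH)₆]⁴−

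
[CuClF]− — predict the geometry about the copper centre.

linear

Ligand charges: each chloride is −1; each fluoride is −1. With an overall charge of −1 the copper centre must be in the +1 oxidation state.
Group 11 minus oxidation state 1 gives a d¹⁰ configuration.
With 2 monodentate ligands the coordination number is 2.
A d¹⁰ ion with only two ligands adopts a linear arrangement (sp hybridisation; no CFSE preference).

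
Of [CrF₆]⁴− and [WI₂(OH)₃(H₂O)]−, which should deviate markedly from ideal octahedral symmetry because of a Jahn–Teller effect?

[CrF₆]⁴−: Ligand charges: each fluoride is −1. With an overall charge of −4 the chromium centre must be in the +2 oxidation state. Chromium is a group-6 element; Cr(II) is therefore d⁴. Fluoride is a weak-field ligand for a first-row metal, so the complex is high-spin. The t₂g³e_g¹ (high-spin) configuration has an unevenly filled e_g set; the Jahn–Teller theorem predicts a tetragonal distortion (typically axial elongation) to lift the degeneracy.
[WI₂(OH)₃(H₂O)]−: Summing ligand charges against the −1 overall charge gives an oxidation state of +4 for tungsten. Tungsten is a group-6 element; W(IV) is therefore d². The d² configuration leaves the e_g set evenly filled (or empty) — no strong Jahn–Teller driving force.

[CrF₆]⁴−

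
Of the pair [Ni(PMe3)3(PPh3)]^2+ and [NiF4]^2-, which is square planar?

[Ni(PMe3)3(PPh3)]^2+

For [Ni(PMe3)3(PPh3)]^2+: Trimethylphosphine is neutral; triphenylphosphine is neutral; balancing the +2 overall charge requires Ni(II). Group 10 minus oxidation state 2 gives a d⁸ configuration. Trimethylphosphine and triphenylphosphine are strong-field ligands (high in the spectrochemical series). A 3d d⁸ ion with strong-field ligands gains enough CFSE to favour square planar over tetrahedral. → square planar.
For [NiF4]^2-: Each fluoride is −1; balancing the −2 overall charge requires Ni(II). Ni sits in group 10, so the d-electron count is 10 − 2 = 8. Fluoride is a weak-field ligand. With weak-field ligands the CFSE gain from square planar is small, so a 3d d⁸ ion takes the sterically preferred tetrahedral geometry. → tetrahedral.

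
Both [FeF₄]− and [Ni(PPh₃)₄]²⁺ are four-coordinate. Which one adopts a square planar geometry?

[Ni(PPh₃)₄]²⁺

For [FeF₄]−: Ligand charges: each fluoride is −1. With an overall charge of −1 the iron centre must be in the +3 oxidation state. Fe sits in group 8, so the d-electron count is 8 − 3 = 5. A high-spin d⁵ ion has zero CFSE in either geometry, so four ligands adopt the sterically favoured tetrahedral geometry. → tetrahedral.
For [Ni(PPh₃)₄]²⁺: Summing ligand charges against the +2 overall charge gives an oxidation state of +2 for nickel. Ni sits in group 10, so the d-electron count is 10 − 2 = 8. Triphenylphosphine is a strong-field ligand (high in the spectrochemical series). A 3d d⁸ ion with strong-field ligands gains enough CFSE to favour square planar over tetrahedral. → square planar.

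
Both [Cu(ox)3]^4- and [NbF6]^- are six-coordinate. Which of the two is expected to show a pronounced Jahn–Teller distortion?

[Cu(ox)3]^4-: Ligand charges: each oxalate is −2. With an overall charge of −4 the copper centre must be in the +2 oxidation state. Cu sits in group 11, so the d-electron count is 11 − 2 = 9. The t₂g⁶e_g³ configuration has an unevenly filled e_g set; the Jahn–Teller theorem predicts a tetragonal distortion (typically axial elongation) to lift the degeneracy.
[NbF6]^-: Summing ligand charges against the −1 overall charge gives an oxidation state of +5 for niobium. Niobium is a group-5 element; Nb(V) is therefore d⁰. The d⁰ configuration leaves the e_g set evenly filled (or empty) — no strong Jahn–Teller driving force.

[Cu(ox)3]^4-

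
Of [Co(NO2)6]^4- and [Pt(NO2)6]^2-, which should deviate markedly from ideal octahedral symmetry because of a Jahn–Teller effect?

[Co(NO2)6]^4-

[Co(NO2)6]^4-: Ligand charges: each nitro (N-bound nitrite) is −1. With an overall charge of −4 the cobalt centre must be in the +2 oxidation state. Cobalt is a group-9 element; Co(II) is therefore d⁷. Nitro (N-bound nitrite) is a strong-field ligand (high in the spectrochemical series) for a first-row metal, so the complex is low-spin. The t₂g⁶e_g¹ (low-spin) configuration has an unevenly filled e_g set; the Jahn–Teller theorem predicts a tetragonal distortion (typically axial elongation) to lift the degeneracy.
[Pt(NO2)6]^2-: Ligand charges: each nitro (N-bound nitrite) is −1. With an overall charge of −2 the platinum centre must be in the +4 oxidation state. Pt sits in group 10, so the d-electron count is 10 − 4 = 6. A 5d ion has a large Δₒ and is invariably low-spin. The d⁶ configuration leaves the e_g set evenly filled (or empty) — no strong Jahn–Teller driving force.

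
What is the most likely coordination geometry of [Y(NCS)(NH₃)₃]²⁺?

Ligand charges: each isothiocyanate is −1; ammonia is neutral. With an overall charge of +2 the yttrium centre must be in the +3 oxidation state.
Yttrium is a group-3 element; Y(III) is therefore d⁰.
With 4 monodentate ligands the coordination number is 4.
A d⁰ ion has no crystal-field stabilisation preference between square planar and tetrahedral, so four ligands adopt the sterically favoured tetrahedral geometry.

tetrahedral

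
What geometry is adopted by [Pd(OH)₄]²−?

square planar

Ligand charges: each hydroxide is −1. With an overall charge of −2 the palladium centre must be in the +2 oxidation state.
Pd sits in group 10, so the d-electron count is 10 − 2 = 8.
Coordination number: 4.
A 4d d⁸ ion has a large crystal-field splitting; square planar leaves the high-energy d_{x²−y²} orbital empty and maximises CFSE.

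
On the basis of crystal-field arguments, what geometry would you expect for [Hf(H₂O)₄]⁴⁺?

tetrahedral

Ligand charges: water is neutral. With an overall charge of +4 the hafnium centre must be in the +4 oxidation state.
Group 4 minus oxidation state 4 gives a d⁰ configuration.
Coordination number: 4.
A d⁰ ion has no crystal-field stabilisation preference between square planar and tetrahedral, so four ligands adopt the sterically favoured tetrahedral geometry.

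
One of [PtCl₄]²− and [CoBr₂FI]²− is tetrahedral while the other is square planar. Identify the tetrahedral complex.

[CoBr₂FI]²−

For [PtCl₄]²−: Each chloride is −1; balancing the −2 overall charge requires Pt(II). Pt sits in group 10, so the d-electron count is 10 − 2 = 8. A 5d d⁸ ion has a large crystal-field splitting; square planar leaves the high-energy d_{x²−y²} orbital empty and maximises CFSE. → square planar.
For [CoBr₂FI]²−: Ligand charges: each bromide is −1; each fluoride is −1; each iodide is −1. With an overall charge of −2 the cobalt centre must be in the +2 oxidation state. Cobalt is a group-9 element; Co(II) is therefore d⁷. For a high-spin 3d d⁷ ion with weak-field ligands the small Δₜ gives little square-planar CFSE advantage, so four ligands adopt the sterically favoured tetrahedral geometry. → tetrahedral.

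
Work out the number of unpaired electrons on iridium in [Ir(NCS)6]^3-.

Each isothiocyanate is −1; balancing the −3 overall charge requires Ir(III).
Group 9 minus oxidation state 3 gives a d⁶ configuration.
The spin state decides the count: a 5d ion has a large Δₒ and is invariably low-spin.
An octahedral low-spin d⁶ ion is t₂g⁶e_g⁰, giving 0 unpaired electrons.

0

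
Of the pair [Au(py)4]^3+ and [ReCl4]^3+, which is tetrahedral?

[ReCl4]^3+

For [Au(py)4]^3+: Pyridine is neutral; balancing the +3 overall charge requires Au(III). Gold is a group-11 element; Au(III) is therefore d⁸. A 5d d⁸ ion has a large crystal-field splitting; square planar leaves the high-energy d_{x²−y²} orbital empty and maximises CFSE. → square planar.
For [ReCl4]^3+: Summing ligand charges against the +3 overall charge gives an oxidation state of +7 for rhenium. Group 7 minus oxidation state 7 gives a d⁰ configuration. A d⁰ ion has no crystal-field stabilisation preference between square planar and tetrahedral, so four ligands adopt the sterically favoured tetrahedral geometry. → tetrahedral.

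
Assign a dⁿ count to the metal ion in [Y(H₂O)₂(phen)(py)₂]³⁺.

Summing ligand charges against the +3 overall charge gives an oxidation state of +3 for yttrium.
Yttrium is a group-3 element; Y(III) is therefore d⁰.

d⁰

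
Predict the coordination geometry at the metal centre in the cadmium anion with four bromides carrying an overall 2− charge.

Ligand charges: each bromide is −1. With an overall charge of −2 the cadmium centre must be in the +2 oxidation state.
Cd sits in group 12, so the d-electron count is 12 − 2 = 10.
With 4 monodentate ligands the coordination number is 4.
A d¹⁰ ion has no crystal-field stabilisation preference between square planar and tetrahedral, so four ligands adopt the sterically favoured tetrahedral geometry.

tetrahedral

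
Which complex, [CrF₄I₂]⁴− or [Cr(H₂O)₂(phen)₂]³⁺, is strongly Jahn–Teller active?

[CrF₄I₂]⁴−

[CrF₄I₂]⁴−: Ligand charges: each fluoride is −1; each iodide is −1. With an overall charge of −4 the chromium centre must be in the +2 oxidation state. Cr sits in group 6, so the d-electron count is 6 − 2 = 4. Fluoride and iodide are weak-field ligands for a first-row metal, so the complex is high-spin. The t₂g³e_g¹ (high-spin) configuration has an unevenly filled e_g set; the Jahn–Teller theorem predicts a tetragonal distortion (typically axial elongation) to lift the degeneracy.
[Cr(H₂O)₂(phen)₂]³⁺: Ligand charges: water is neutral; 1,10-phenanthroline is neutral. With an overall charge of +3 the chromium centre must be in the +3 oxidation state. Group 6 minus oxidation state 3 gives a d³ configuration. The d³ configuration leaves the e_g set evenly filled (or empty) — no strong Jahn–Teller driving force.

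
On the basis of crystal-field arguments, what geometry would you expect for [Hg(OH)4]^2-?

Summing ligand charges against the −2 overall charge gives an oxidation state of +2 for mercury.
Hg sits in group 12, so the d-electron count is 12 − 2 = 10.
With 4 monodentate ligands the coordination number is 4.
A d¹⁰ ion has no crystal-field stabilisation preference between square planar and tetrahedral, so four ligands adopt the sterically favoured tetrahedral geometry.

tetrahedral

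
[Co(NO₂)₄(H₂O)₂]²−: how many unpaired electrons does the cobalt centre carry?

Ligand charges: each nitro (N-bound nitrite) is −1; water is neutral. With an overall charge of −2 the cobalt centre must be in the +2 oxidation state.
Cobalt is a group-9 element; Co(II) is therefore d⁷.
The spin state decides the count: Nitro (N-bound nitrite) is a strong-field ligand (high in the spectrochemical series) for a first-row metal, so the complex is low-spin.
An octahedral low-spin d⁷ ion is t₂g⁶e_g¹, giving 1 unpaired electron.

1 unpaired electron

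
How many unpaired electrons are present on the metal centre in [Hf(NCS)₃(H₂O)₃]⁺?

0

Ligand charges: each isothiocyanate is −1; water is neutral. With an overall charge of +1 the hafnium centre must be in the +4 oxidation state.
Hf sits in group 4, so the d-electron count is 4 − 4 = 0.
In an octahedral field the d⁰ configuration is t₂g⁰e_g⁰, giving 0 unpaired electrons.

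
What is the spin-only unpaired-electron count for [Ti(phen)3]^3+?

1 unpaired electron

Summing ligand charges against the +3 overall charge gives an oxidation state of +3 for titanium.
Group 4 minus oxidation state 3 gives a d¹ configuration.
Counting donor atoms: 3×1,10-phenanthroline (bidentate) → 6 donors. Coordination number = 6.
In an octahedral field the d¹ configuration is t₂g¹e_g⁰ (only one arrangement possible), giving 1 unpaired electron.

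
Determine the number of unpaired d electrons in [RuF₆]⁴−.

0

Summing ligand charges against the −4 overall charge gives an oxidation state of +2 for ruthenium.
Ruthenium is a group-8 element; Ru(II) is therefore d⁶.
The spin state decides the count: a 4d ion has a large Δₒ and is invariably low-spin.
An octahedral low-spin d⁶ ion is t₂g⁶e_g⁰, giving 0 unpaired electrons.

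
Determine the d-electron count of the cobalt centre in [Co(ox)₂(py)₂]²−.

d⁷

Summing ligand charges against the −2 overall charge gives an oxidation state of +2 for cobalt.
Group 9 minus oxidation state 2 gives a d⁷ configuration.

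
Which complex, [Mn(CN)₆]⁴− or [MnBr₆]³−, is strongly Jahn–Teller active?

[MnBr₆]³−

[Mn(CN)₆]⁴−: Summing ligand charges against the −4 overall charge gives an oxidation state of +2 for manganese. Manganese is a group-7 element; Mn(II) is therefore d⁵. Cyanide is a strong-field ligand (high in the spectrochemical series) for a first-row metal, so the complex is low-spin. The d⁵ configuration leaves the e_g set evenly filled (or empty) — no strong Jahn–Teller driving force.
[MnBr₆]³−: Each bromide is −1; balancing the −3 overall charge requires Mn(III). Mn sits in group 7, so the d-electron count is 7 − 3 = 4. Bromide is a weak-field ligand for a first-row metal, so the complex is high-spin. The t₂g³e_g¹ (high-spin) configuration has an unevenly filled e_g set; the Jahn–Teller theorem predicts a tetragonal distortion (typically axial elongation) to lift the degeneracy.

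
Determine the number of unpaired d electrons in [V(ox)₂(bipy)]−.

Ligand charges: each oxalate is −2; 2,2′-bipyridine is neutral. With an overall charge of −1 the vanadium centre must be in the +3 oxidation state.
Vanadium is a group-5 element; V(III) is therefore d².
Counting donor atoms: 2×oxalate (bidentate) → 4 donors; 1×2,2′-bipyridine (bidentate) → 2 donors. Coordination number = 6.
In an octahedral field the d² configuration is t₂g²e_g⁰ (only one arrangement possible), giving 2 unpaired electrons.

2 unpaired electrons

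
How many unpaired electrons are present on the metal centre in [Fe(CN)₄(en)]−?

1

Each cyanide is −1; ethylenediamine is neutral; balancing the −1 overall charge requires Fe(III).
Fe sits in group 8, so the d-electron count is 8 − 3 = 5.
Counting donor atoms: 4×cyanide (monodentate) → 4 donors; 1×ethylenediamine (bidentate) → 2 donors. Coordination number = 6.
The spin state decides the count: Cyanide is a strong-field ligand (high in the spectrochemical series) for a first-row metal, so the complex is low-spin.
An octahedral low-spin d⁵ ion is t₂g⁵e_g⁰, giving 1 unpaired electron.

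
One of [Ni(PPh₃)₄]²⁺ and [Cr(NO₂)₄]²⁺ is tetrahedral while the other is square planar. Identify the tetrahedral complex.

For [Ni(PPh₃)₄]²⁺: Triphenylphosphine is neutral; balancing the +2 overall charge requires Ni(II). Ni sits in group 10, so the d-electron count is 10 − 2 = 8. Triphenylphosphine is a strong-field ligand (high in the spectrochemical series). A 3d d⁸ ion with strong-field ligands gains enough CFSE to favour square planar over tetrahedral. → square planar.
For [Cr(NO₂)₄]²⁺: Each nitro (N-bound nitrite) is −1; balancing the +2 overall charge requires Cr(VI). Group 6 minus oxidation state 6 gives a d⁰ configuration. A d⁰ ion has no crystal-field stabilisation preference between square planar and tetrahedral, so four ligands adopt the sterically favoured tetrahedral geometry. → tetrahedral.

[Cr(NO₂)₄]²⁺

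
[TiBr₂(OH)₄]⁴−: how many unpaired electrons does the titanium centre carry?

Each bromide is −1; each hydroxide is −1; balancing the −4 overall charge requires Ti(II).
Group 4 minus oxidation state 2 gives a d² configuration.
In an octahedral field the d² configuration is t₂g²e_g⁰ (only one arrangement possible), giving 2 unpaired electrons.

2 unpaired electrons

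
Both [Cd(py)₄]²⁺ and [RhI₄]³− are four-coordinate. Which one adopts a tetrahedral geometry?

For [Cd(py)₄]²⁺: Pyridine is neutral; balancing the +2 overall charge requires Cd(II). Group 12 minus oxidation state 2 gives a d¹⁰ configuration. A d¹⁰ ion has no crystal-field stabilisation preference between square planar and tetrahedral, so four ligands adopt the sterically favoured tetrahedral geometry. → tetrahedral.
For [RhI₄]³−: Ligand charges: each iodide is −1. With an overall charge of −3 the rhodium centre must be in the +1 oxidation state. Rhodium is a group-9 element; Rh(I) is therefore d⁸. A 4d d⁸ ion has a large crystal-field splitting; square planar leaves the high-energy d_{x²−y²} orbital empty and maximises CFSE. → square planar.

[Cd(py)₄]²⁺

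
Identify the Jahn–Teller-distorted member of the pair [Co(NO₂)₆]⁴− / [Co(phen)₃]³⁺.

[Co(NO₂)₆]⁴−

[Co(NO₂)₆]⁴−: Each nitro (N-bound nitrite) is −1; balancing the −4 overall charge requires Co(II). Co sits in group 9, so the d-electron count is 9 − 2 = 7. Nitro (N-bound nitrite) is a strong-field ligand (high in the spectrochemical series) for a first-row metal, so the complex is low-spin. The t₂g⁶e_g¹ (low-spin) configuration has an unevenly filled e_g set; the Jahn–Teller theorem predicts a tetragonal distortion (typically axial elongation) to lift the degeneracy.
[Co(phen)₃]³⁺: Summing ligand charges against the +3 overall charge gives an oxidation state of +3 for cobalt. Group 9 minus oxidation state 3 gives a d⁶ configuration. Co(III) has an exceptionally large octahedral splitting and is low-spin with essentially every ligand except fluoride. The d⁶ configuration leaves the e_g set evenly filled (or empty) — no strong Jahn–Teller driving force.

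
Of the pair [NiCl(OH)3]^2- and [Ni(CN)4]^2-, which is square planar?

[Ni(CN)4]^2-

For [NiCl(OH)3]^2-: Ligand charges: each chloride is −1; each hydroxide is −1. With an overall charge of −2 the nickel centre must be in the +2 oxidation state. Ni sits in group 10, so the d-electron count is 10 − 2 = 8. Chloride and hydroxide are weak-field ligands. With weak-field ligands the CFSE gain from square planar is small, so a 3d d⁸ ion takes the sterically preferred tetrahedral geometry. → tetrahedral.
For [Ni(CN)4]^2-: Ligand charges: each cyanide is −1. With an overall charge of −2 the nickel centre must be in the +2 oxidation state. Ni sits in group 10, so the d-electron count is 10 − 2 = 8. Cyanide is a strong-field ligand (high in the spectrochemical series). A 3d d⁸ ion with strong-field ligands gains enough CFSE to favour square planar over tetrahedral. → square planar.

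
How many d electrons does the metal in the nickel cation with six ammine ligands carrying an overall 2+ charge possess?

Ammonia is neutral; balancing the +2 overall charge requires Ni(II).
Ni sits in group 10, so the d-electron count is 10 − 2 = 8.

d⁸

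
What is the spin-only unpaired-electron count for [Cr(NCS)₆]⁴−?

4

Each isothiocyanate is −1; balancing the −4 overall charge requires Cr(II).
Chromium is a group-6 element; Cr(II) is therefore d⁴.
The spin state decides the count: Isothiocyanate is a weak-field ligand for a first-row metal, so the complex is high-spin.
An octahedral high-spin d⁴ ion is t₂g³e_g¹, giving 4 unpaired electrons.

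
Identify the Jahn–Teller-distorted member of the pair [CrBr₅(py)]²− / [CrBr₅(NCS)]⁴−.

[CrBr₅(py)]²−: Summing ligand charges against the −2 overall charge gives an oxidation state of +3 for chromium. Chromium is a group-6 element; Cr(III) is therefore d³. The d³ configuration leaves the e_g set evenly filled (or empty) — no strong Jahn–Teller driving force.
[CrBr₅(NCS)]⁴−: Each bromide is −1; each isothiocyanate is −1; balancing the −4 overall charge requires Cr(II). Chromium is a group-6 element; Cr(II) is therefore d⁴. Bromide and isothiocyanate are weak-field ligands for a first-row metal, so the complex is high-spin. The t₂g³e_g¹ (high-spin) configuration has an unevenly filled e_g set; the Jahn–Teller theorem predicts a tetragonal distortion (typically axial elongation) to lift the degeneracy.

[CrBr₅(NCS)]⁴−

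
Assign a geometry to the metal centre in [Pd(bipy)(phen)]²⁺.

square planar

2,2′-bipyridine is neutral; 1,10-phenanthroline is neutral; balancing the +2 overall charge requires Pd(II).
Palladium is a group-10 element; Pd(II) is therefore d⁸.
Counting donor atoms: 1×2,2′-bipyridine (bidentate) → 2 donors; 1×1,10-phenanthroline (bidentate) → 2 donors. Coordination number = 4.
A 4d d⁸ ion has a large crystal-field splitting; square planar leaves the high-energy d_{x²−y²} orbital empty and maximises CFSE.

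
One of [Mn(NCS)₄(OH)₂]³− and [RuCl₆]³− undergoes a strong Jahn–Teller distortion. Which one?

[Mn(NCS)₄(OH)₂]³−: Each isothiocyanate is −1; each hydroxide is −1; balancing the −3 overall charge requires Mn(III). Group 7 minus oxidation state 3 gives a d⁴ configuration. Hydroxide and isothiocyanate are weak-field ligands for a first-row metal, so the complex is high-spin. The t₂g³e_g¹ (high-spin) configuration has an unevenly filled e_g set; the Jahn–Teller theorem predicts a tetragonal distortion (typically axial elongation) to lift the degeneracy.
[RuCl₆]³−: Each chloride is −1; balancing the −3 overall charge requires Ru(III). Ruthenium is a group-8 element; Ru(III) is therefore d⁵. A 4d ion has a large Δₒ and is invariably low-spin. The d⁵ configuration leaves the e_g set evenly filled (or empty) — no strong Jahn–Teller driving force.

[Mn(NCS)₄(OH)₂]³−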